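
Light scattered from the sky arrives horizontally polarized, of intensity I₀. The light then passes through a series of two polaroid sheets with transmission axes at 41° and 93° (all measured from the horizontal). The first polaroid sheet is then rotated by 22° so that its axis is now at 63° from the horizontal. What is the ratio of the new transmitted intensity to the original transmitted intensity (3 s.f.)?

Before rotation:
I₁ = I₀ cos²(41° − 0°) = I₀ cos²(41°) = 0.5696 I₀.
I₂ = I₁ cos²(93° − 41°) = 0.5696 I₀ · cos²(52°) = 0.2159 I₀.
After rotation:
I₁ = I₀ cos²(63° − 0°) = I₀ cos²(63°) = 0.2061 I₀.
I₂ = I₁ cos²(93° − 63°) = 0.2061 I₀ · cos²(30°) = 0.1546 I₀.
Ratio = 0.1546 / 0.2159 = 0.716.

I_new/I_old ≈ 0.716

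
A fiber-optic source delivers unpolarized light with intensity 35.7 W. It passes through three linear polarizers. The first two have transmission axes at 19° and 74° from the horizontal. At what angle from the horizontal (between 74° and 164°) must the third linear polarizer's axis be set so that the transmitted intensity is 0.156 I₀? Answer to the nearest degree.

Unpolarized light through the first polarizer → I₁ = ½ I₀, now polarized at 19°.
I₂ = I₁ cos²(74° − 19°) = 0.5 I₀ · cos²(55°) = 0.1645 I₀.
Need I₃/I₀ = 0.156, so cos²(θ − 74°) = 0.156 / 0.1645 = 0.9484.
θ − 74° = arccos(√0.9484) = 13.1°, giving θ ≈ 74 + 13.1 = 87.1°.

θ ≈ 87°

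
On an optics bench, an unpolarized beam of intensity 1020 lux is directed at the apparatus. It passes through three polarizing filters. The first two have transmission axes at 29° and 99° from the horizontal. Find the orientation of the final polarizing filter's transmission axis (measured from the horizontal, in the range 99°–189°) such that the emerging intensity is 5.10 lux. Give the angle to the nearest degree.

θ ≈ 172°

Unpolarized light through the first polarizer → I₁ = ½ I₀, now polarized at 29°.
I₂ = I₁ cos²(99° − 29°) = 0.5 I₀ · cos²(70°) = 0.05849 I₀.
Target fraction: 5.10 / 1020 lux = 0.005 of I₀.
Need I₃/I₀ = 0.005, so cos²(θ − 99°) = 0.005 / 0.05849 = 0.08549.
θ − 99° = arccos(√0.08549) = 73.0°, giving θ ≈ 99 + 73.0 = 172.0°.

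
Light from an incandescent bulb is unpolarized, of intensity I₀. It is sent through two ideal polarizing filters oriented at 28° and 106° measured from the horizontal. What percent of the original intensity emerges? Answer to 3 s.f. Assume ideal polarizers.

Unpolarized light through the first polarizer → I₁ = ½ I₀, now polarized at 28°.
I₂ = I₁ cos²(106° − 28°) = 0.5 I₀ · cos²(78°) = 0.02161 I₀.
That is 2.161% of the incident intensity.

≈ 2.16%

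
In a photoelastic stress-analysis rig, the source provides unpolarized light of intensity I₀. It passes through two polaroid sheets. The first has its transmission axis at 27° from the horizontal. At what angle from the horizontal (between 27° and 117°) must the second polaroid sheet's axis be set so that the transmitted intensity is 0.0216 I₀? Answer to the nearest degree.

Unpolarized light through the first polarizer → I₁ = ½ I₀, now polarized at 27°.
Need I₂/I₀ = 0.0216, so cos²(θ − 27°) = 0.0216 / 0.5 = 0.0432.
θ − 27° = arccos(√0.0432) = 78.0°, giving θ ≈ 27 + 78.0 = 105.0°.

θ ≈ 105°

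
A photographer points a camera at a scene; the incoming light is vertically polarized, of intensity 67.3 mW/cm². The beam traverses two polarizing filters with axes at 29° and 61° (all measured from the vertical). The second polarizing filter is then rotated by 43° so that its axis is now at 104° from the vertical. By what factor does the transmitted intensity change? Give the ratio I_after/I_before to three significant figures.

I_new/I_old ≈ 0.0931

Before rotation:
I₁ = I₀ cos²(29° − 0°) = I₀ cos²(29°) = 0.765 I₀.
I₂ = I₁ cos²(61° − 29°) = 0.765 I₀ · cos²(32°) = 0.5501 I₀.
After rotation:
I₁ = I₀ cos²(29° − 0°) = I₀ cos²(29°) = 0.765 I₀.
I₂ = I₁ cos²(104° − 29°) = 0.765 I₀ · cos²(75°) = 0.05124 I₀.
Ratio = 0.05124 / 0.5501 = 0.09314.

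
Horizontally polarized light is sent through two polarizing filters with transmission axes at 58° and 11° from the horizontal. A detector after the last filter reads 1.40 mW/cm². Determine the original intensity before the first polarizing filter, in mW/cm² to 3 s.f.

I₀ ≈ 10.7 mW/cm²

By Malus's law, I₁ = I₀ cos²(58° − 0°) = I₀ cos²(58°) = 0.2808 I₀.
I₂ = I₁ cos²(11° − 58°) = 0.2808 I₀ · cos²(47°) = 0.1306 I₀.
So 1.40 mW/cm² = 0.1306 I₀, giving I₀ = 1.40/0.1306 = 10.72 mW/cm².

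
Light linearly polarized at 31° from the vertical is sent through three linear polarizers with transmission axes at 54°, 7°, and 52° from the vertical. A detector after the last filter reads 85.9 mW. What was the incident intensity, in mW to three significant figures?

I₀ ≈ 436 mW

I₁ = I₀ cos²(54° − 31°) = I₀ cos²(23°) = 0.8473 I₀.
I₂ = I₁ cos²(7° − 54°) = 0.8473 I₀ · cos²(47°) = 0.3941 I₀.
I₃ = I₂ cos²(52° − 7°) = 0.3941 I₀ · cos²(45°) = 0.1971 I₀.
So 85.9 mW = 0.1971 I₀, giving I₀ = 85.9/0.1971 = 435.9 mW.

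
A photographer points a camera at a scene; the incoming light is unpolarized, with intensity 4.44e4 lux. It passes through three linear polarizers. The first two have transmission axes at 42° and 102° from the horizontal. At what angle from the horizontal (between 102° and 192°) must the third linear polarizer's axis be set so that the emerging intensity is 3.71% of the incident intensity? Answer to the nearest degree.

Unpolarized light through the first polarizer → I₁ = ½ I₀, now polarized at 42°.
I₂ = I₁ cos²(102° − 42°) = 0.5 I₀ · cos²(60°) = 0.125 I₀.
Need I₃/I₀ = 0.0371, so cos²(θ − 102°) = 0.0371 / 0.125 = 0.2968.
θ − 102° = arccos(√0.2968) = 57.0°, giving θ ≈ 102 + 57.0 = 159.0°.

θ ≈ 159°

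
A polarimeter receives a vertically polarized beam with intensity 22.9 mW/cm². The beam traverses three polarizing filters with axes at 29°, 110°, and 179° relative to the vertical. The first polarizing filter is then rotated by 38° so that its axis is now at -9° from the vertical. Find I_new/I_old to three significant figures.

Before rotation:
I₁ = I₀ cos²(29° − 0°) = I₀ cos²(29°) = 0.765 I₀.
I₂ = I₁ cos²(110° − 29°) = 0.765 I₀ · cos²(81°) = 0.01872 I₀.
I₃ = I₂ cos²(179° − 110°) = 0.01872 I₀ · cos²(69°) = 0.002404 I₀.
After rotation:
I₁ = I₀ cos²(-9° − 0°) = I₀ cos²(9°) = 0.9755 I₀.
Angle between axes 1 and 2: 61°. I₂ = 0.9755 I₀ · cos²(61°) = 0.2293 I₀.
I₃ = I₂ cos²(179° − 110°) = 0.2293 I₀ · cos²(69°) = 0.02945 I₀.
Ratio = 0.02945 / 0.002404 = 12.25.

I_new/I_old ≈ 12.2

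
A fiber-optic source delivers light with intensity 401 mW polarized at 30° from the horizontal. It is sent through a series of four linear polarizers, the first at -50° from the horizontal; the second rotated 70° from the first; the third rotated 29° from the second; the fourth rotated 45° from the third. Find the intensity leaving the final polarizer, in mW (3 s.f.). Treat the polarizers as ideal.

I ≈ 0.541 mW

By Malus's law, I₁ = 401 mW · cos²(80°) = 12.09 mW.
I₂ = I₁ · cos²(70°) = 12.09 · 0.117 = 1.414 mW.
I₃ = I₂ · cos²(29°) = 1.414 · 0.765 = 1.082 mW.
I₄ = I₃ · cos²(45°) = 1.082 · 0.5 = 0.541 mW.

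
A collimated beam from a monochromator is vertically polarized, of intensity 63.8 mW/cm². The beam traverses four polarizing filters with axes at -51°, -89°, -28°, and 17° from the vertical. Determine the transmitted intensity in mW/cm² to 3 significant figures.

I ≈ 1.84 mW/cm²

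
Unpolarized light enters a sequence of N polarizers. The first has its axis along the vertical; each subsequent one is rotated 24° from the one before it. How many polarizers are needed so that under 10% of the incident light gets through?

N = 10

First polarizer halves the unpolarized light: factor 1/2.
Each further stage multiplies by cos²(24°) = 0.8346.
After N polarizers: T = 0.5·0.8346^(N−1). Require T < 0.10 ⇒ N−1 > ln(0.10/0.5)/ln(0.8346) = 8.90, so N−1 ≥ 9 and N = 10.
Check: N=10 gives T = 0.0982 < 0.10; N=9 gives T = 0.1177.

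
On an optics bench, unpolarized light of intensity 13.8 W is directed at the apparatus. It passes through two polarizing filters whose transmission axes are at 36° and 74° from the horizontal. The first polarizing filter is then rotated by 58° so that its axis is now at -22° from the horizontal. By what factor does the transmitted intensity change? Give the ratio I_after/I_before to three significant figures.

Before rotation:
Unpolarized light through the first polarizer → I₁ = ½ I₀, now polarized at 36°.
I₂ = I₁ cos²(74° − 36°) = 0.5 I₀ · cos²(38°) = 0.3105 I₀.
After rotation:
Unpolarized light through the first polarizer → I₁ = ½ I₀, now polarized at -22°.
Angle between axes 1 and 2: 84°. I₂ = 0.5 I₀ · cos²(84°) = 0.005463 I₀.
Ratio = 0.005463 / 0.3105 = 0.0176.

I_new/I_old ≈ 0.0176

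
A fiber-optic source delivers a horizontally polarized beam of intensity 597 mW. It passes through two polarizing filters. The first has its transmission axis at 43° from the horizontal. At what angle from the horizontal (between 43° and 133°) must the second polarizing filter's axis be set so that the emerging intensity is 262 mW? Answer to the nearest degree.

θ ≈ 68°

I₁ = I₀ cos²(43° − 0°) = I₀ cos²(43°) = 0.5349 I₀.
Target fraction: 262 / 597 mW = 0.4389 of I₀.
Need I₂/I₀ = 0.4389, so cos²(θ − 43°) = 0.4389 / 0.5349 = 0.8205.
θ − 43° = arccos(√0.8205) = 25.1°, giving θ ≈ 43 + 25.1 = 68.1°.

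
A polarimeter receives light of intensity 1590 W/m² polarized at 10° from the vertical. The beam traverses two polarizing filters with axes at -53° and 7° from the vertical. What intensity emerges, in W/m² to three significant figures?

I ≈ 81.9 W/m²

I₁ = 1590 W/m² · cos²(63°) = 327.7 W/m².
I₂ = I₁ · cos²(60°) = 327.7 · 0.25 = 81.93 W/m².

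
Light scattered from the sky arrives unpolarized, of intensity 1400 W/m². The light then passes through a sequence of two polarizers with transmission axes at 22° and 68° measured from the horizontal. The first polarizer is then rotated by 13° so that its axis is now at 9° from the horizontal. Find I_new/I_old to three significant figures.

Before rotation:
Unpolarized light through the first polarizer → I₁ = ½ I₀, now polarized at 22°.
I₂ = I₁ cos²(68° − 22°) = 0.5 I₀ · cos²(46°) = 0.2413 I₀.
After rotation:
Unpolarized light through the first polarizer → I₁ = ½ I₀, now polarized at 9°.
I₂ = I₁ cos²(68° − 9°) = 0.5 I₀ · cos²(59°) = 0.1326 I₀.
Ratio = 0.1326 / 0.2413 = 0.5497.

I_new/I_old ≈ 0.550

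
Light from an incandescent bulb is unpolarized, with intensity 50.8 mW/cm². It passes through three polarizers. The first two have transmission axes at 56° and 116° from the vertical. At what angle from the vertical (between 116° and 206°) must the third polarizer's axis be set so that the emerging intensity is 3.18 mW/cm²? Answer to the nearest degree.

Unpolarized light through the first polarizer → I₁ = ½ I₀, now polarized at 56°.
I₂ = I₁ cos²(116° − 56°) = 0.5 I₀ · cos²(60°) = 0.125 I₀.
Target fraction: 3.18 / 50.8 mW/cm² = 0.0626 of I₀.
Need I₃/I₀ = 0.0626, so cos²(θ − 116°) = 0.0626 / 0.125 = 0.5008.
θ − 116° = arccos(√0.5008) = 45.0°, giving θ ≈ 116 + 45.0 = 161.0°.

θ ≈ 161°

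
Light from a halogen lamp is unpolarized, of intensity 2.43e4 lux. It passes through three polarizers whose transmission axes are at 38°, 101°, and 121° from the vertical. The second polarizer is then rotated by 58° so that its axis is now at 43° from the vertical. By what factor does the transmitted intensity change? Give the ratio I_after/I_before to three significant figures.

I_new/I_old ≈ 0.236

Before rotation:
Unpolarized light through the first polarizer → I₁ = ½ I₀, now polarized at 38°.
I₂ = I₁ cos²(101° − 38°) = 0.5 I₀ · cos²(63°) = 0.1031 I₀.
I₃ = I₂ cos²(121° − 101°) = 0.1031 I₀ · cos²(20°) = 0.091 I₀.
After rotation:
Unpolarized light through the first polarizer → I₁ = ½ I₀, now polarized at 38°.
I₂ = I₁ cos²(43° − 38°) = 0.5 I₀ · cos²(5°) = 0.4962 I₀.
I₃ = I₂ cos²(121° − 43°) = 0.4962 I₀ · cos²(78°) = 0.02145 I₀.
Ratio = 0.02145 / 0.091 = 0.2357.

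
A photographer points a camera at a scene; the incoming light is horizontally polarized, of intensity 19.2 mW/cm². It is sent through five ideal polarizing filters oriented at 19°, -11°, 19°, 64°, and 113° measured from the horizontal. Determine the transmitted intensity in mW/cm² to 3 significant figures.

I ≈ 2.08 mW/cm²

I₁ = 19.2 mW/cm² · cos²(19°) = 17.16 mW/cm².
I₂ = I₁ · cos²(30°) = 17.16 · 0.75 = 12.87 mW/cm².
I₃ = I₂ · cos²(30°) = 12.87 · 0.75 = 9.655 mW/cm².
I₄ = I₃ · cos²(45°) = 9.655 · 0.5 = 4.828 mW/cm².
I₅ = I₄ · cos²(49°) = 4.828 · 0.4304 = 2.078 mW/cm².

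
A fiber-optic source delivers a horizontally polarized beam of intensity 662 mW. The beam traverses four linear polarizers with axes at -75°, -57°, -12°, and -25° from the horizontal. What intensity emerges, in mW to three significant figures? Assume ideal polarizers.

I ≈ 19.0 mW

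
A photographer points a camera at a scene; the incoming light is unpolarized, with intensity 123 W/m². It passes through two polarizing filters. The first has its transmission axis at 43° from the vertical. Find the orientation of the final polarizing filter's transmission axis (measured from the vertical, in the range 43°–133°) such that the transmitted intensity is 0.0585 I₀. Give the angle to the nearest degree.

Unpolarized light through the first polarizer → I₁ = ½ I₀, now polarized at 43°.
Need I₂/I₀ = 0.0585, so cos²(θ − 43°) = 0.0585 / 0.5 = 0.117.
θ − 43° = arccos(√0.117) = 70.0°, giving θ ≈ 43 + 70.0 = 113.0°.

θ ≈ 113°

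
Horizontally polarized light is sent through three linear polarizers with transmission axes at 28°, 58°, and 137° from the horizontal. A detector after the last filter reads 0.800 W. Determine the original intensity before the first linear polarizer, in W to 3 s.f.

I₀ ≈ 37.6 W

I₁ = I₀ cos²(28° − 0°) = I₀ cos²(28°) = 0.7796 I₀.
I₂ = I₁ cos²(58° − 28°) = 0.7796 I₀ · cos²(30°) = 0.5847 I₀.
I₃ = I₂ cos²(137° − 58°) = 0.5847 I₀ · cos²(79°) = 0.02129 I₀.
So 0.800 W = 0.02129 I₀, giving I₀ = 0.800/0.02129 = 37.58 W.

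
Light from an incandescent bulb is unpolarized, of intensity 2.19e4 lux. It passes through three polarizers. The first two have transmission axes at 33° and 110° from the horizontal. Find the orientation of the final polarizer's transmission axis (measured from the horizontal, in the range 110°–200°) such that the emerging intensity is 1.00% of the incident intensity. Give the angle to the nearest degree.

Unpolarized light through the first polarizer → I₁ = ½ I₀, now polarized at 33°.
I₂ = I₁ cos²(110° − 33°) = 0.5 I₀ · cos²(77°) = 0.0253 I₀.
Need I₃/I₀ = 0.01, so cos²(θ − 110°) = 0.01 / 0.0253 = 0.3952.
θ − 110° = arccos(√0.3952) = 51.0°, giving θ ≈ 110 + 51.0 = 161.0°.

θ ≈ 161°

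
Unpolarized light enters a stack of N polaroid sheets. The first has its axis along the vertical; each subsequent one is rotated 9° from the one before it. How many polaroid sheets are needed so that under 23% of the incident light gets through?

N = 33

First polarizer halves the unpolarized light: factor 1/2.
Each further stage multiplies by cos²(9°) = 0.9755.
After N polarizers: T = 0.5·0.9755^(N−1). Require T < 0.23 ⇒ N−1 > ln(0.23/0.5)/ln(0.9755) = 31.34, so N−1 ≥ 32 and N = 33.
Check: N=33 gives T = 0.2263 < 0.23; N=32 gives T = 0.232.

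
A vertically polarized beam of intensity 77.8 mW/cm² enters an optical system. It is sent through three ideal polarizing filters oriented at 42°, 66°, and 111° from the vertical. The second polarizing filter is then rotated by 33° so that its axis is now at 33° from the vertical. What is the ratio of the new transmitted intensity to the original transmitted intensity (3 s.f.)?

I_new/I_old ≈ 0.101

Before rotation:
I₁ = I₀ cos²(42° − 0°) = I₀ cos²(42°) = 0.5523 I₀.
I₂ = I₁ cos²(66° − 42°) = 0.5523 I₀ · cos²(24°) = 0.4609 I₀.
I₃ = I₂ cos²(111° − 66°) = 0.4609 I₀ · cos²(45°) = 0.2305 I₀.
After rotation:
I₁ = I₀ cos²(42° − 0°) = I₀ cos²(42°) = 0.5523 I₀.
I₂ = I₁ cos²(33° − 42°) = 0.5523 I₀ · cos²(9°) = 0.5387 I₀.
I₃ = I₂ cos²(111° − 33°) = 0.5387 I₀ · cos²(78°) = 0.02329 I₀.
Ratio = 0.02329 / 0.2305 = 0.1011.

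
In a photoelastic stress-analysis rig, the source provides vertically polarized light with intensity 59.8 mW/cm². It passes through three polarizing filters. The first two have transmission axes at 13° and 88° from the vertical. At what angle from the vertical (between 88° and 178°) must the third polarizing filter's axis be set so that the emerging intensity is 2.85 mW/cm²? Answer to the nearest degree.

θ ≈ 118°

I₁ = I₀ cos²(13° − 0°) = I₀ cos²(13°) = 0.9494 I₀.
I₂ = I₁ cos²(88° − 13°) = 0.9494 I₀ · cos²(75°) = 0.0636 I₀.
Target fraction: 2.85 / 59.8 mW/cm² = 0.04766 of I₀.
Need I₃/I₀ = 0.04766, so cos²(θ − 88°) = 0.04766 / 0.0636 = 0.7494.
θ − 88° = arccos(√0.7494) = 30.0°, giving θ ≈ 88 + 30.0 = 118.0°.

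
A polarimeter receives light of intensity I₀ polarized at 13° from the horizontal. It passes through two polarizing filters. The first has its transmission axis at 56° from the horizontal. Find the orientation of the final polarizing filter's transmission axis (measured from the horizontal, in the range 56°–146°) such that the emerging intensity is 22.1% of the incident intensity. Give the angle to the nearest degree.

I₁ = I₀ cos²(56° − 13°) = I₀ cos²(43°) = 0.5349 I₀.
Need I₂/I₀ = 0.221, so cos²(θ − 56°) = 0.221 / 0.5349 = 0.4132.
θ − 56° = arccos(√0.4132) = 50.0°, giving θ ≈ 56 + 50.0 = 106.0°.

θ ≈ 106°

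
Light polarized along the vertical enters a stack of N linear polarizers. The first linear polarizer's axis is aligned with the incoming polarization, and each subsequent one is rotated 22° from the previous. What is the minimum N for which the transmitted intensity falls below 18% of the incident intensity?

First polarizer is aligned with the polarization: full transmission.
Each further stage multiplies by cos²(22°) = 0.8597.
After N polarizers: T = 0.8597^(N−1). Require T < 0.18 ⇒ N−1 > ln(0.18)/ln(0.8597) = 11.34, so N−1 ≥ 12 and N = 13.
Check: N=13 gives T = 0.1629 < 0.18; N=12 gives T = 0.1895.

N = 13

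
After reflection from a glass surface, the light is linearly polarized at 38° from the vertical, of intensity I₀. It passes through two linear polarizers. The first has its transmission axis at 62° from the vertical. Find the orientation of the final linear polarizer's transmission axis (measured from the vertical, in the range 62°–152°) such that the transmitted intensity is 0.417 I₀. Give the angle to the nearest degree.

θ ≈ 107°

By Malus's law, I₁ = I₀ cos²(62° − 38°) = I₀ cos²(24°) = 0.8346 I₀.
Need I₂/I₀ = 0.417, so cos²(θ − 62°) = 0.417 / 0.8346 = 0.4997.
θ − 62° = arccos(√0.4997) = 45.0°, giving θ ≈ 62 + 45.0 = 107.0°.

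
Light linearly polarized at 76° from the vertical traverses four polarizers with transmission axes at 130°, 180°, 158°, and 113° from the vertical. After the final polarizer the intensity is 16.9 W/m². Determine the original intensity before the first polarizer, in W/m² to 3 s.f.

I₁ = I₀ cos²(130° − 76°) = I₀ cos²(54°) = 0.3455 I₀.
I₂ = I₁ cos²(180° − 130°) = 0.3455 I₀ · cos²(50°) = 0.1427 I₀.
I₃ = I₂ cos²(158° − 180°) = 0.1427 I₀ · cos²(22°) = 0.1227 I₀.
I₄ = I₃ cos²(113° − 158°) = 0.1227 I₀ · cos²(45°) = 0.06136 I₀.
So 16.9 W/m² = 0.06136 I₀, giving I₀ = 16.9/0.06136 = 275.4 W/m².

I₀ ≈ 275 W/m²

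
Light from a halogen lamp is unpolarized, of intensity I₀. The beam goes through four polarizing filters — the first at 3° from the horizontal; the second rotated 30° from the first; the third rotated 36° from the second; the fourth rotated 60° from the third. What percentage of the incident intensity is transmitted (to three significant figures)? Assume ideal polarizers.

Unpolarized light through the first polarizer → I₁ = ½ I₀, now polarized at 3°.
I₂ = I₁ cos²(30°) = 0.5 · 0.75 I₀ = 0.375 I₀.
I₃ = I₂ cos²(36°) = 0.375 · 0.6545 I₀ = 0.2454 I₀.
I₄ = I₃ cos²(60°) = 0.2454 · 0.25 I₀ = 0.06136 I₀.
That is 6.136% of the incident intensity.

≈ 6.14%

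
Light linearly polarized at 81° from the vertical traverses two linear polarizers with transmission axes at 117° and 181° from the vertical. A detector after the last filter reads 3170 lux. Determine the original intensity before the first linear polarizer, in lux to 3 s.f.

I₁ = I₀ cos²(117° − 81°) = I₀ cos²(36°) = 0.6545 I₀.
I₂ = I₁ cos²(181° − 117°) = 0.6545 I₀ · cos²(64°) = 0.1258 I₀.
So 3170 lux = 0.1258 I₀, giving I₀ = 3170/0.1258 = 2.52e+04 lux.

I₀ ≈ 2.52e4 lux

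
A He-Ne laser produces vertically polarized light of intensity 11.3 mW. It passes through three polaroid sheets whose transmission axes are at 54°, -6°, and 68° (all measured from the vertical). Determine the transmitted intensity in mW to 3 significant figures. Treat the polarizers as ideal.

I ≈ 0.0742 mW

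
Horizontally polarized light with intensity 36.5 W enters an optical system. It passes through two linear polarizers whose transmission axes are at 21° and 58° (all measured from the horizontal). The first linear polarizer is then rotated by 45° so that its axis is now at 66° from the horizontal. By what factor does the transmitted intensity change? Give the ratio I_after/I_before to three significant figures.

I_new/I_old ≈ 0.292

Before rotation:
I₁ = I₀ cos²(21° − 0°) = I₀ cos²(21°) = 0.8716 I₀.
I₂ = I₁ cos²(58° − 21°) = 0.8716 I₀ · cos²(37°) = 0.5559 I₀.
After rotation:
I₁ = I₀ cos²(66° − 0°) = I₀ cos²(66°) = 0.1654 I₀.
I₂ = I₁ cos²(58° − 66°) = 0.1654 I₀ · cos²(8°) = 0.1622 I₀.
Ratio = 0.1622 / 0.5559 = 0.2918.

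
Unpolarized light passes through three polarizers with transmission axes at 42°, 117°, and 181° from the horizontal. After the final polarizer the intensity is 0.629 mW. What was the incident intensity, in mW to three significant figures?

Unpolarized light through the first polarizer → I₁ = ½ I₀, now polarized at 42°.
I₂ = I₁ cos²(117° − 42°) = 0.5 I₀ · cos²(75°) = 0.03349 I₀.
I₃ = I₂ cos²(181° − 117°) = 0.03349 I₀ · cos²(64°) = 0.006436 I₀.
So 0.629 mW = 0.006436 I₀, giving I₀ = 0.629/0.006436 = 97.72 mW.

I₀ ≈ 97.7 mW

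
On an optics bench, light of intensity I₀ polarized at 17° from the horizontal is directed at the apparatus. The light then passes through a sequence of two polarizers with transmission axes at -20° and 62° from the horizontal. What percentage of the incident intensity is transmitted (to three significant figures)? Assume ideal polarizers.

≈ 1.24%

By Malus's law, I₁ = I₀ cos²(-20° − 17°) = I₀ cos²(37°) = 0.6378 I₀.
I₂ = I₁ cos²(62° + 20°) = 0.6378 I₀ · cos²(82°) = 0.01235 I₀.
That is 1.235% of the incident intensity.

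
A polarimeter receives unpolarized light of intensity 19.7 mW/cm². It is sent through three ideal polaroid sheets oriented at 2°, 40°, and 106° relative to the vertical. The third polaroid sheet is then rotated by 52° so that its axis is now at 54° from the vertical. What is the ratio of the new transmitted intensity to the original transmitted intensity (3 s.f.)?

Before rotation:
Unpolarized light through the first polarizer → I₁ = ½ I₀, now polarized at 2°.
I₂ = I₁ cos²(40° − 2°) = 0.5 I₀ · cos²(38°) = 0.3105 I₀.
I₃ = I₂ cos²(106° − 40°) = 0.3105 I₀ · cos²(66°) = 0.05136 I₀.
After rotation:
Unpolarized light through the first polarizer → I₁ = ½ I₀, now polarized at 2°.
I₂ = I₁ cos²(40° − 2°) = 0.5 I₀ · cos²(38°) = 0.3105 I₀.
I₃ = I₂ cos²(54° − 40°) = 0.3105 I₀ · cos²(14°) = 0.2923 I₀.
Ratio = 0.2923 / 0.05136 = 5.691.

I_new/I_old ≈ 5.69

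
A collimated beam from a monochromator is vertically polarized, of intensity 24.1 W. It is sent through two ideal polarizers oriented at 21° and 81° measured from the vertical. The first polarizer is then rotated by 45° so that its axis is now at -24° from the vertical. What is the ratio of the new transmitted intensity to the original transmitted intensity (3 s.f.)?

Before rotation:
I₁ = I₀ cos²(21° − 0°) = I₀ cos²(21°) = 0.8716 I₀.
I₂ = I₁ cos²(81° − 21°) = 0.8716 I₀ · cos²(60°) = 0.2179 I₀.
After rotation:
I₁ = I₀ cos²(-24° − 0°) = I₀ cos²(24°) = 0.8346 I₀.
Angle between axes 1 and 2: 75°. I₂ = 0.8346 I₀ · cos²(75°) = 0.05591 I₀.
Ratio = 0.05591 / 0.2179 = 0.2566.

I_new/I_old ≈ 0.257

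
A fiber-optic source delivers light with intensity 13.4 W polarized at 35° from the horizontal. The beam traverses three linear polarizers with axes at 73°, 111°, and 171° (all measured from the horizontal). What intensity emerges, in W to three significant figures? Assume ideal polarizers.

By Malus's law, I₁ = 13.4 W · cos²(38°) = 8.321 W.
I₂ = I₁ · cos²(38°) = 8.321 · 0.621 = 5.167 W.
I₃ = I₂ · cos²(60°) = 5.167 · 0.25 = 1.292 W.

I ≈ 1.29 W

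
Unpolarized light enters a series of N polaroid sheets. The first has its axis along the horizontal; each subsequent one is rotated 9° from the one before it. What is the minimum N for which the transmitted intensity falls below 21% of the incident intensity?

First polarizer halves the unpolarized light: factor 1/2.
Each further stage multiplies by cos²(9°) = 0.9755.
After N polarizers: T = 0.5·0.9755^(N−1). Require T < 0.21 ⇒ N−1 > ln(0.21/0.5)/ln(0.9755) = 35.01, so N−1 ≥ 36 and N = 37.
Check: N=37 gives T = 0.2049 < 0.21; N=36 gives T = 0.2101.

N = 37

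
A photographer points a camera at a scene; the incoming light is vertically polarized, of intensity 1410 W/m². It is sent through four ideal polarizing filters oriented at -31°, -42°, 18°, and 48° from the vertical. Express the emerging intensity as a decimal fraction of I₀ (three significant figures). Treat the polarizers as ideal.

By Malus's law, I₁ = 1410 W/m² · cos²(31°) = 1036 W/m².
I₂ = I₁ · cos²(11°) = 1036 · 0.9636 = 998.3 W/m².
I₃ = I₂ · cos²(60°) = 998.3 · 0.25 = 249.6 W/m².
I₄ = I₃ · cos²(30°) = 249.6 · 0.75 = 187.2 W/m².
Transmitted fraction = 0.1327.

I/I₀ ≈ 0.133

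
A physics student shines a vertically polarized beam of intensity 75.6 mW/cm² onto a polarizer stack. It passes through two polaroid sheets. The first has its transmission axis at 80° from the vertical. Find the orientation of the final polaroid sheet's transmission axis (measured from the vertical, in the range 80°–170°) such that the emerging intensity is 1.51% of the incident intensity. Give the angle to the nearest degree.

θ ≈ 125°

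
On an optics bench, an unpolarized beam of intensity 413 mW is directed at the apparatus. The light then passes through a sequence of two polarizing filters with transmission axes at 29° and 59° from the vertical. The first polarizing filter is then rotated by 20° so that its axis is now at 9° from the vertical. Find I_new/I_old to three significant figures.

Before rotation:
Unpolarized light through the first polarizer → I₁ = ½ I₀, now polarized at 29°.
I₂ = I₁ cos²(59° − 29°) = 0.5 I₀ · cos²(30°) = 0.375 I₀.
After rotation:
Unpolarized light through the first polarizer → I₁ = ½ I₀, now polarized at 9°.
I₂ = I₁ cos²(59° − 9°) = 0.5 I₀ · cos²(50°) = 0.2066 I₀.
Ratio = 0.2066 / 0.375 = 0.5509.

I_new/I_old ≈ 0.551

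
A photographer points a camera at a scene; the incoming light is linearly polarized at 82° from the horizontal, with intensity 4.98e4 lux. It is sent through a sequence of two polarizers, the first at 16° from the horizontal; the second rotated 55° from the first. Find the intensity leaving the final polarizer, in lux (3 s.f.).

I₁ = 4.98e4 lux · cos²(66°) = 8239 lux.
I₂ = I₁ · cos²(55°) = 8239 · 0.329 = 2710 lux.

I ≈ 2710 lux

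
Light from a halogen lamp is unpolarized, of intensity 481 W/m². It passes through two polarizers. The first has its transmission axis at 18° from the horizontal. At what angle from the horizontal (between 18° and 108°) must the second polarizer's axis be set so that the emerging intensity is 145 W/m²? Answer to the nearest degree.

θ ≈ 57°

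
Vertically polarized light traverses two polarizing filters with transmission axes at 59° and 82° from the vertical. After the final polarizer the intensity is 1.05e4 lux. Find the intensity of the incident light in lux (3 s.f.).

I₀ ≈ 4.67e4 lux

I₁ = I₀ cos²(59° − 0°) = I₀ cos²(59°) = 0.2653 I₀.
I₂ = I₁ cos²(82° − 59°) = 0.2653 I₀ · cos²(23°) = 0.2248 I₀.
So 1.05e4 lux = 0.2248 I₀, giving I₀ = 1.05e4/0.2248 = 4.672e+04 lux.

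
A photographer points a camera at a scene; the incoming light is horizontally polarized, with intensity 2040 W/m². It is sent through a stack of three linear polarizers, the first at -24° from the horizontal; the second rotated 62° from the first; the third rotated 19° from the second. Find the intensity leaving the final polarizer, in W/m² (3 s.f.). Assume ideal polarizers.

I ≈ 335 W/m²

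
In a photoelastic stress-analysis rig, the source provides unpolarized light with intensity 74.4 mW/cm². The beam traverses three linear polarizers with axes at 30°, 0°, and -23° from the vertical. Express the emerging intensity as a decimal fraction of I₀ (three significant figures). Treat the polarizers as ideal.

I/I₀ ≈ 0.318

Unpolarized light through the first polarizer → I₁ = 74.4 mW/cm²/2 = 37.2 mW/cm², polarized at 30°.
I₂ = I₁ · cos²(30°) = 37.2 · 0.75 = 27.9 mW/cm².
I₃ = I₂ · cos²(23°) = 27.9 · 0.8473 = 23.64 mW/cm².
Transmitted fraction = 0.3177.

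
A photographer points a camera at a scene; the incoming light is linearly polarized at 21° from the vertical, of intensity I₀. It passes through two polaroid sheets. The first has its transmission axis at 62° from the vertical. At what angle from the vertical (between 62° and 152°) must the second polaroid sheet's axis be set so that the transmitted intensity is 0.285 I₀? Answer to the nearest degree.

By Malus's law, I₁ = I₀ cos²(62° − 21°) = I₀ cos²(41°) = 0.5696 I₀.
Need I₂/I₀ = 0.285, so cos²(θ − 62°) = 0.285 / 0.5696 = 0.5004.
θ − 62° = arccos(√0.5004) = 45.0°, giving θ ≈ 62 + 45.0 = 107.0°.

θ ≈ 107°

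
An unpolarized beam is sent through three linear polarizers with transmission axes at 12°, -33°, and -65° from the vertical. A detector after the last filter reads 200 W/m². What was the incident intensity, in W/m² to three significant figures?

Unpolarized light through the first polarizer → I₁ = ½ I₀, now polarized at 12°.
I₂ = I₁ cos²(-33° − 12°) = 0.5 I₀ · cos²(45°) = 0.25 I₀.
I₃ = I₂ cos²(-65° + 33°) = 0.25 I₀ · cos²(32°) = 0.1798 I₀.
So 200 W/m² = 0.1798 I₀, giving I₀ = 200/0.1798 = 1112 W/m².

I₀ ≈ 1110 W/m²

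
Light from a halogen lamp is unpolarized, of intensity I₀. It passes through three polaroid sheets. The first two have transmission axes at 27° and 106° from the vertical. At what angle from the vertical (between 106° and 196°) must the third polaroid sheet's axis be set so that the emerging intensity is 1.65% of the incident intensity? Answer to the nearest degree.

Unpolarized light through the first polarizer → I₁ = ½ I₀, now polarized at 27°.
I₂ = I₁ cos²(106° − 27°) = 0.5 I₀ · cos²(79°) = 0.0182 I₀.
Need I₃/I₀ = 0.0165, so cos²(θ − 106°) = 0.0165 / 0.0182 = 0.9064.
θ − 106° = arccos(√0.9064) = 17.8°, giving θ ≈ 106 + 17.8 = 123.8°.

θ ≈ 124°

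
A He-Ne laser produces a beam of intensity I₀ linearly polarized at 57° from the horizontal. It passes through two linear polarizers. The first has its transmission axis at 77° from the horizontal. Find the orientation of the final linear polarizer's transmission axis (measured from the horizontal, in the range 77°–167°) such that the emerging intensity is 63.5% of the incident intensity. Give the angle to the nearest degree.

I₁ = I₀ cos²(77° − 57°) = I₀ cos²(20°) = 0.883 I₀.
Need I₂/I₀ = 0.635, so cos²(θ − 77°) = 0.635 / 0.883 = 0.7191.
θ − 77° = arccos(√0.7191) = 32.0°, giving θ ≈ 77 + 32.0 = 109.0°.

θ ≈ 109°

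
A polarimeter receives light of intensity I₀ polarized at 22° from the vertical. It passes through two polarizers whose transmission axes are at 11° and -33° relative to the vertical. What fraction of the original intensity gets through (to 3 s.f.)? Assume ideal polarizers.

≈ 0.499 I₀

I₁ = I₀ cos²(11° − 22°) = I₀ cos²(11°) = 0.9636 I₀.
I₂ = I₁ cos²(-33° − 11°) = 0.9636 I₀ · cos²(44°) = 0.4986 I₀.
Transmitted fraction = 0.4986.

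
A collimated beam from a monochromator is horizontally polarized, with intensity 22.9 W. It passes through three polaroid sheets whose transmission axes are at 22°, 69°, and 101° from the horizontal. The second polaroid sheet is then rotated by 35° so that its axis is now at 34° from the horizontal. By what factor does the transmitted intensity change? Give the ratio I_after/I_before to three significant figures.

Before rotation:
By Malus's law, I₁ = I₀ cos²(22° − 0°) = I₀ cos²(22°) = 0.8597 I₀.
I₂ = I₁ cos²(69° − 22°) = 0.8597 I₀ · cos²(47°) = 0.3999 I₀.
I₃ = I₂ cos²(101° − 69°) = 0.3999 I₀ · cos²(32°) = 0.2876 I₀.
After rotation:
I₁ = I₀ cos²(22° − 0°) = I₀ cos²(22°) = 0.8597 I₀.
I₂ = I₁ cos²(34° − 22°) = 0.8597 I₀ · cos²(12°) = 0.8225 I₀.
I₃ = I₂ cos²(101° − 34°) = 0.8225 I₀ · cos²(67°) = 0.1256 I₀.
Ratio = 0.1256 / 0.2876 = 0.4367.

I_new/I_old ≈ 0.437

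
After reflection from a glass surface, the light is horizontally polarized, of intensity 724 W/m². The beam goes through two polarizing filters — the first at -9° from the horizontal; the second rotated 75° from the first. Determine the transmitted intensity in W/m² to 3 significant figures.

I₁ = 724 W/m² · cos²(9°) = 706.3 W/m².
I₂ = I₁ · cos²(75°) = 706.3 · 0.06699 = 47.31 W/m².

I ≈ 47.3 W/m²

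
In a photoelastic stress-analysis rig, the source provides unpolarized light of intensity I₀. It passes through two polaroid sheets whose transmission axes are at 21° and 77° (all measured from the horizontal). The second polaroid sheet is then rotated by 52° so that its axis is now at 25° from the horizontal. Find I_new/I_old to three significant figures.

I_new/I_old ≈ 3.18

Before rotation:
Unpolarized light through the first polarizer → I₁ = ½ I₀, now polarized at 21°.
I₂ = I₁ cos²(77° − 21°) = 0.5 I₀ · cos²(56°) = 0.1563 I₀.
After rotation:
Unpolarized light through the first polarizer → I₁ = ½ I₀, now polarized at 21°.
I₂ = I₁ cos²(25° − 21°) = 0.5 I₀ · cos²(4°) = 0.4976 I₀.
Ratio = 0.4976 / 0.1563 = 3.182.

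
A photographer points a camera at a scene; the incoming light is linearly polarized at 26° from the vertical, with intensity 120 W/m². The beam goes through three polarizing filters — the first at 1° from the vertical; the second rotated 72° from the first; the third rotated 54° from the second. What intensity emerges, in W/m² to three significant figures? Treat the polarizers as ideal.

I₁ = 120 W/m² · cos²(25°) = 98.57 W/m².
I₂ = I₁ · cos²(72°) = 98.57 · 0.09549 = 9.412 W/m².
I₃ = I₂ · cos²(54°) = 9.412 · 0.3455 = 3.252 W/m².

I ≈ 3.25 W/m²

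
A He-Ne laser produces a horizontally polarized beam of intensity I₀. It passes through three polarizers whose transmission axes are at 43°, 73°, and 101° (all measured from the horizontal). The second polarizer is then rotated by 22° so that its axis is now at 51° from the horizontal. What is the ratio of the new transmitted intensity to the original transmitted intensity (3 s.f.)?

Before rotation:
By Malus's law, I₁ = I₀ cos²(43° − 0°) = I₀ cos²(43°) = 0.5349 I₀.
I₂ = I₁ cos²(73° − 43°) = 0.5349 I₀ · cos²(30°) = 0.4012 I₀.
I₃ = I₂ cos²(101° − 73°) = 0.4012 I₀ · cos²(28°) = 0.3127 I₀.
After rotation:
I₁ = I₀ cos²(43° − 0°) = I₀ cos²(43°) = 0.5349 I₀.
I₂ = I₁ cos²(51° − 43°) = 0.5349 I₀ · cos²(8°) = 0.5245 I₀.
I₃ = I₂ cos²(101° − 51°) = 0.5245 I₀ · cos²(50°) = 0.2167 I₀.
Ratio = 0.2167 / 0.3127 = 0.693.

I_new/I_old ≈ 0.693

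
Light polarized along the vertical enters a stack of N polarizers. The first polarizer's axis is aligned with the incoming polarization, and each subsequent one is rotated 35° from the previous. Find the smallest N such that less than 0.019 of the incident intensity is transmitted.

N = 11

First polarizer is aligned with the polarization: full transmission.
Each further stage multiplies by cos²(35°) = 0.671.
After N polarizers: T = 0.671^(N−1). Require T < 0.019 ⇒ N−1 > ln(0.019)/ln(0.671) = 9.93, so N−1 ≥ 10 and N = 11.
Check: N=11 gives T = 0.01851 < 0.019; N=10 gives T = 0.02758.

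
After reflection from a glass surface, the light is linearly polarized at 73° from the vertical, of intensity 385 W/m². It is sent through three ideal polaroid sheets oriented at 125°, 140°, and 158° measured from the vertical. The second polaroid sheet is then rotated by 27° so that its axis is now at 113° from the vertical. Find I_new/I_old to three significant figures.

Before rotation:
I₁ = I₀ cos²(125° − 73°) = I₀ cos²(52°) = 0.379 I₀.
I₂ = I₁ cos²(140° − 125°) = 0.379 I₀ · cos²(15°) = 0.3536 I₀.
I₃ = I₂ cos²(158° − 140°) = 0.3536 I₀ · cos²(18°) = 0.3199 I₀.
After rotation:
I₁ = I₀ cos²(125° − 73°) = I₀ cos²(52°) = 0.379 I₀.
I₂ = I₁ cos²(113° − 125°) = 0.379 I₀ · cos²(12°) = 0.3627 I₀.
I₃ = I₂ cos²(158° − 113°) = 0.3627 I₀ · cos²(45°) = 0.1813 I₀.
Ratio = 0.1813 / 0.3199 = 0.5669.

I_new/I_old ≈ 0.567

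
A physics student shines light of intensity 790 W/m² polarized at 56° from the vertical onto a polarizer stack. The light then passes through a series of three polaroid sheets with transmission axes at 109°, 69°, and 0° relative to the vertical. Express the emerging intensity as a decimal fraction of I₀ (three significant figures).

I/I₀ ≈ 0.0273

I₁ = 790 W/m² · cos²(53°) = 286.1 W/m².
I₂ = I₁ · cos²(40°) = 286.1 · 0.5868 = 167.9 W/m².
I₃ = I₂ · cos²(69°) = 167.9 · 0.1284 = 21.56 W/m².
Transmitted fraction = 0.0273.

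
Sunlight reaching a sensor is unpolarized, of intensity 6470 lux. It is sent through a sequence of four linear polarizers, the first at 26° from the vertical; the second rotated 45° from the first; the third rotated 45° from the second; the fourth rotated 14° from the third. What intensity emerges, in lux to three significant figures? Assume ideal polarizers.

Unpolarized light through the first polarizer → I₁ = 6470 lux/2 = 3235 lux, polarized at 26°.
I₂ = I₁ · cos²(45°) = 3235 · 0.5 = 1618 lux.
I₃ = I₂ · cos²(45°) = 1618 · 0.5 = 808.8 lux.
I₄ = I₃ · cos²(14°) = 808.8 · 0.9415 = 761.4 lux.

I ≈ 761 lux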